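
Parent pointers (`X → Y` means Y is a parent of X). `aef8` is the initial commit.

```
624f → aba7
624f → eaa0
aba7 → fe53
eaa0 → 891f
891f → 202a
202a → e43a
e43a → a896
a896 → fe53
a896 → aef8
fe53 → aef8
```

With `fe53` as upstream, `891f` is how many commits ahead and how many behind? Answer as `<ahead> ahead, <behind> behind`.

4 ahead, 0 behind

Reachable from 891f: {202a, 891f, a896, aef8, e43a, fe53}.
Reachable from fe53: {aef8, fe53}.
Only in 891f's history (ahead): {202a, 891f, a896, e43a} — 4.
Only in fe53's history (behind): {} — 0.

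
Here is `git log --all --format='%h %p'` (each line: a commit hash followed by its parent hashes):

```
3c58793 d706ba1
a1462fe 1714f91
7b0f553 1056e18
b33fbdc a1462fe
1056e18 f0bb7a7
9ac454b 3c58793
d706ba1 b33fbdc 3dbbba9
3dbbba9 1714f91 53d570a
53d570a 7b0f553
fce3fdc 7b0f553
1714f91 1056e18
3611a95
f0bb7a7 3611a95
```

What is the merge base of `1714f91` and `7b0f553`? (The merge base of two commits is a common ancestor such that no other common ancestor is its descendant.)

1056e18

Ancestors of 1714f91: {1056e18, 1714f91, 3611a95, f0bb7a7}.
Ancestors of 7b0f553: {1056e18, 3611a95, 7b0f553, f0bb7a7}.
Common ancestors: {1056e18, 3611a95, f0bb7a7}.
Among these, 1056e18 is not an ancestor of any other common ancestor — it is the merge base.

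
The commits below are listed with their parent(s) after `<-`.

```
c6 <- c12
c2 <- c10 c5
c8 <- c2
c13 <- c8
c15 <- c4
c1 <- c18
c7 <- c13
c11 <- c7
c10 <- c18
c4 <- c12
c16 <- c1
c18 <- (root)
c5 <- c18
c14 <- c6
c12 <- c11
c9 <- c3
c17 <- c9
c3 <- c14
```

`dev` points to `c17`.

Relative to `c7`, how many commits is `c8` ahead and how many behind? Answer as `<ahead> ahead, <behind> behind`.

0 ahead, 2 behind

Reachable from c8: {c10, c18, c2, c5, c8}.
Reachable from c7: {c10, c13, c18, c2, c5, c7, c8}.
Only in c8's history (ahead): {} — 0.
Only in c7's history (behind): {c13, c7} — 2.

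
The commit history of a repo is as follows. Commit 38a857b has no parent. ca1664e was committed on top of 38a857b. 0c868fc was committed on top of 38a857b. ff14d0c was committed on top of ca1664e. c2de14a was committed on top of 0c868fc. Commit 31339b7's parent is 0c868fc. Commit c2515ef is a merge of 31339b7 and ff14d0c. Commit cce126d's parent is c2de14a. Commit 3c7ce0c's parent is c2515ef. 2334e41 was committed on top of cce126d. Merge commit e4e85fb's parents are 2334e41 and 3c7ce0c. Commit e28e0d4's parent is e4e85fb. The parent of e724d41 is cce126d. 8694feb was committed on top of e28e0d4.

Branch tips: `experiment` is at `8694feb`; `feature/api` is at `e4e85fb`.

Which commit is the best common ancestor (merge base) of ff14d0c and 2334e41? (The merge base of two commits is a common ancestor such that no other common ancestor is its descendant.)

Ancestors of ff14d0c: {38a857b, ca1664e, ff14d0c}.
Ancestors of 2334e41: {0c868fc, 2334e41, 38a857b, c2de14a, cce126d}.
Common ancestors: {38a857b}.
The only common ancestor is 38a857b, so it is the merge base.

38a857b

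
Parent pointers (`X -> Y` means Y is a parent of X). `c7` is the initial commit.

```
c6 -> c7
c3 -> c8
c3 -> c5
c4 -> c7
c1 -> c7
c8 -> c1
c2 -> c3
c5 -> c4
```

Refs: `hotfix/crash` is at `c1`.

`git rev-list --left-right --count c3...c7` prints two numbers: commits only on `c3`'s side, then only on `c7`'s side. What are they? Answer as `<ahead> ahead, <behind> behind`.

5 ahead, 0 behind

Reachable from c3: {c1, c3, c4, c5, c7, c8}.
Reachable from c7: {c7}.
Only in c3's history (ahead): {c1, c3, c4, c5, c8} — 5.
Only in c7's history (behind): {} — 0.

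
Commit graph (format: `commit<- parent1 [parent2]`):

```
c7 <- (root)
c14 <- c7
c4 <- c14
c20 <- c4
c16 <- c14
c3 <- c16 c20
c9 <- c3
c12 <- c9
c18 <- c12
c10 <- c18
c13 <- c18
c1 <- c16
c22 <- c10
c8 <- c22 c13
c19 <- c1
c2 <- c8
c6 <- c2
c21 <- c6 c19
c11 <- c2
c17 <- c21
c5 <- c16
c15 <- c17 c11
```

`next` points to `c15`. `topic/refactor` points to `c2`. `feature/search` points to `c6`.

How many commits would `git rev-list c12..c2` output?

Reachable from c2: {c10, c12, c13, c14, c16, c18, c2, c20, c22, c3, c4, c7, c8, c9}.
Reachable from c12: {c12, c14, c16, c20, c3, c4, c7, c9}.
In c2's history but not c12's: {c10, c13, c18, c2, c22, c8} — 6 commits.

6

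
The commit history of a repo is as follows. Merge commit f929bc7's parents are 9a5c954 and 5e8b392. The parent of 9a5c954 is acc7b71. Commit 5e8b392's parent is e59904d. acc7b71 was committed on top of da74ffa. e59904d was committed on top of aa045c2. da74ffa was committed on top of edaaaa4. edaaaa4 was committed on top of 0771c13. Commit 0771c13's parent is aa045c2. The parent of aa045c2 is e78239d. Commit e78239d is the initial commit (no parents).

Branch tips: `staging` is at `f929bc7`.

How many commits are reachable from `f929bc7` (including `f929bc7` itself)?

10

Walking parent pointers from f929bc7: reachable set = {0771c13, 5e8b392, 9a5c954, aa045c2, acc7b71, da74ffa, e59904d, e78239d, edaaaa4, f929bc7}.
That is 10 commits.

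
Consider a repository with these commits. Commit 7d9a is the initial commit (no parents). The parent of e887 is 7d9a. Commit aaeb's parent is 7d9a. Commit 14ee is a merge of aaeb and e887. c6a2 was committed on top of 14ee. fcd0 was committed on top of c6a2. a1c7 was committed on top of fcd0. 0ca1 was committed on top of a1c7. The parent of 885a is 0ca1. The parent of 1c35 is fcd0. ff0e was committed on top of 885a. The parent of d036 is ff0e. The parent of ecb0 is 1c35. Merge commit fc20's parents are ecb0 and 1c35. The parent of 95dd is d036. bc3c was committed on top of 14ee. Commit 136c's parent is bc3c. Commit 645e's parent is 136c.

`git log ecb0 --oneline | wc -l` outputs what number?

8

Walking parent pointers from ecb0: reachable set = {14ee, 1c35, 7d9a, aaeb, c6a2, e887, ecb0, fcd0}.
That is 8 commits.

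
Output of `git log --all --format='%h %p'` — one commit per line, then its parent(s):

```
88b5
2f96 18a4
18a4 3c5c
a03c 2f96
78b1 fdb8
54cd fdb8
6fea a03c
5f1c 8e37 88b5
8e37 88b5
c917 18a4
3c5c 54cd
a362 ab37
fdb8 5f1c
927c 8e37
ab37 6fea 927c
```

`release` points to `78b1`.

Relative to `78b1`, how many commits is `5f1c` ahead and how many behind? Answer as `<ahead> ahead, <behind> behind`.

0 ahead, 2 behind

Reachable from 5f1c: {5f1c, 88b5, 8e37}.
Reachable from 78b1: {5f1c, 78b1, 88b5, 8e37, fdb8}.
Only in 5f1c's history (ahead): {} — 0.
Only in 78b1's history (behind): {78b1, fdb8} — 2.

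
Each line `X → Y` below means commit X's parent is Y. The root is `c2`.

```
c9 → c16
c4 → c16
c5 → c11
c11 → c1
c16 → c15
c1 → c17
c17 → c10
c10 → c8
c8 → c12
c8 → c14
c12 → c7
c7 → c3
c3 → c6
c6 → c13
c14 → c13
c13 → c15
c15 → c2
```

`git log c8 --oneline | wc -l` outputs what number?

9

Walking parent pointers from c8: reachable set = {c12, c13, c14, c15, c2, c3, c6, c7, c8}.
That is 9 commits.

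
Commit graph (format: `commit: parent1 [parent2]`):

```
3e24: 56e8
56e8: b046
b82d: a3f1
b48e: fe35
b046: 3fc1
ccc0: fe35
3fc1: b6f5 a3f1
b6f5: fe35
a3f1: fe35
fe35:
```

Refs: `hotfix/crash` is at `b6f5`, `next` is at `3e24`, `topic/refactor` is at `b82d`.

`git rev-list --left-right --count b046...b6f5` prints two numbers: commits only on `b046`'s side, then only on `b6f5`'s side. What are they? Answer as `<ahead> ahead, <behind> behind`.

3 ahead, 0 behind

Reachable from b046: {3fc1, a3f1, b046, b6f5, fe35}.
Reachable from b6f5: {b6f5, fe35}.
Only in b046's history (ahead): {3fc1, a3f1, b046} — 3.
Only in b6f5's history (behind): {} — 0.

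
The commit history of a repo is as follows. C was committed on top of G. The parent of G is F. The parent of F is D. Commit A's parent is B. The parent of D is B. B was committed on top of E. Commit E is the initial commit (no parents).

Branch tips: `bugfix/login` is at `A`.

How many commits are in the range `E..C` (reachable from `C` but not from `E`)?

Reachable from C: {B, C, D, E, F, G}.
Reachable from E: {E}.
In C's history but not E's: {B, C, D, F, G} — 5 commits.

5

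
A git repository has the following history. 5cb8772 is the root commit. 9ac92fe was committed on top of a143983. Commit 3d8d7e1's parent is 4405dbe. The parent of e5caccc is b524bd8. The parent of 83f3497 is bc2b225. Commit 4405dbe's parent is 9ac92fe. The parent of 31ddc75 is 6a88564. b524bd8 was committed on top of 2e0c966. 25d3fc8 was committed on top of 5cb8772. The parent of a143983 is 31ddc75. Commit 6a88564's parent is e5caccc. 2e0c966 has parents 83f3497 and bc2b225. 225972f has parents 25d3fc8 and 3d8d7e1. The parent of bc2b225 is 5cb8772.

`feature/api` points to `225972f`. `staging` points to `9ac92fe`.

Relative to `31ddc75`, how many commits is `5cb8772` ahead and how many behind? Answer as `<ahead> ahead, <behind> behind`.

Reachable from 5cb8772: {5cb8772}.
Reachable from 31ddc75: {2e0c966, 31ddc75, 5cb8772, 6a88564, 83f3497, b524bd8, bc2b225, e5caccc}.
Only in 5cb8772's history (ahead): {} — 0.
Only in 31ddc75's history (behind): {2e0c966, 31ddc75, 6a88564, 83f3497, b524bd8, bc2b225, e5caccc} — 7.

0 ahead, 7 behind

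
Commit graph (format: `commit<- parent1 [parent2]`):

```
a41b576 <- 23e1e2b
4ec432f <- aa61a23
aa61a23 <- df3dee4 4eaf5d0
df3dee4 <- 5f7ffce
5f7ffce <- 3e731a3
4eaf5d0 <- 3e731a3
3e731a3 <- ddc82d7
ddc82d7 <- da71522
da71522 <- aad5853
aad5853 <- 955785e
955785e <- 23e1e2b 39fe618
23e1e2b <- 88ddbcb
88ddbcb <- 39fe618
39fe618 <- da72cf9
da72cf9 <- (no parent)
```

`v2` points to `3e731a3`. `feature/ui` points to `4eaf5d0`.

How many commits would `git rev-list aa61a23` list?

13

Walking parent pointers from aa61a23: reachable set = {23e1e2b, 39fe618, 3e731a3, 4eaf5d0, 5f7ffce, 88ddbcb, 955785e, aa61a23, aad5853, da71522, da72cf9, ddc82d7, df3dee4}.
That is 13 commits.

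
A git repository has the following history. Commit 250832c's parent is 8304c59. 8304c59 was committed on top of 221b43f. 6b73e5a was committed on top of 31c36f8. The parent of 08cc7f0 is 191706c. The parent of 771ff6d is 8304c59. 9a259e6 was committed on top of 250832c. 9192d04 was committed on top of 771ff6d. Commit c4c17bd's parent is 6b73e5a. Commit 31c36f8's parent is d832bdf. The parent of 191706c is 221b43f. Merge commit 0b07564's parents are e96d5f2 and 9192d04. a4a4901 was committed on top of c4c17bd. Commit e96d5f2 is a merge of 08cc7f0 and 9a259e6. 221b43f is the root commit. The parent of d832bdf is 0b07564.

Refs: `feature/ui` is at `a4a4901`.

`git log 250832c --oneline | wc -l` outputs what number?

Walking parent pointers from 250832c: reachable set = {221b43f, 250832c, 8304c59}.
That is 3 commits.

3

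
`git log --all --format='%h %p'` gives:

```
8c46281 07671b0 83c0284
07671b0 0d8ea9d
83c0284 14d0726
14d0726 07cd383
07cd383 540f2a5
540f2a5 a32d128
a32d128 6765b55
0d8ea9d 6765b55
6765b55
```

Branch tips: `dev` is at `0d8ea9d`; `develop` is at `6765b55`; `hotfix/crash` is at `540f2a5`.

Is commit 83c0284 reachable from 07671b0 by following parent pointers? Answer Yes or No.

No

Ancestors of 07671b0: {07671b0, 0d8ea9d, 6765b55}.
83c0284 is not in that set, so it is not an ancestor of 07671b0.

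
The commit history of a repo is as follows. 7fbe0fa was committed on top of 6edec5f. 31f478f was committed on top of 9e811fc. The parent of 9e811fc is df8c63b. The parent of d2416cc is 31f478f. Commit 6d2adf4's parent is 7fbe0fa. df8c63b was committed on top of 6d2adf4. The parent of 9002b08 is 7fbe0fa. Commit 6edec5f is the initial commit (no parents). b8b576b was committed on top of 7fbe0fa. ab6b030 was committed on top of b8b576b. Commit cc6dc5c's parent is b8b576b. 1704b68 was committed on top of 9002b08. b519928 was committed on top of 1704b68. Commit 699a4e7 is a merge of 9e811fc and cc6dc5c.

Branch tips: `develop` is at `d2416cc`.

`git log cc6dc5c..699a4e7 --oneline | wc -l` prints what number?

Reachable from 699a4e7: {699a4e7, 6d2adf4, 6edec5f, 7fbe0fa, 9e811fc, b8b576b, cc6dc5c, df8c63b}.
Reachable from cc6dc5c: {6edec5f, 7fbe0fa, b8b576b, cc6dc5c}.
In 699a4e7's history but not cc6dc5c's: {699a4e7, 6d2adf4, 9e811fc, df8c63b} — 4 commits.

4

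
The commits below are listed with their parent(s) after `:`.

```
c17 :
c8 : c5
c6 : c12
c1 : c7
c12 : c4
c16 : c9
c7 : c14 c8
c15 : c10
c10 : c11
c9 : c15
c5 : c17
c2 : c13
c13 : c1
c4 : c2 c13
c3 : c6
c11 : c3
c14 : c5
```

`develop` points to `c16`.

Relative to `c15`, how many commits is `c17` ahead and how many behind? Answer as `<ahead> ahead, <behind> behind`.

0 ahead, 14 behind

Reachable from c17: {c17}.
Reachable from c15: {c1, c10, c11, c12, c13, c14, c15, c17, c2, c3, c4, c5, c6, c7, c8}.
Only in c17's history (ahead): {} — 0.
Only in c15's history (behind): {c1, c10, c11, c12, c13, c14, c15, c2, c3, c4, c5, c6, c7, c8} — 14.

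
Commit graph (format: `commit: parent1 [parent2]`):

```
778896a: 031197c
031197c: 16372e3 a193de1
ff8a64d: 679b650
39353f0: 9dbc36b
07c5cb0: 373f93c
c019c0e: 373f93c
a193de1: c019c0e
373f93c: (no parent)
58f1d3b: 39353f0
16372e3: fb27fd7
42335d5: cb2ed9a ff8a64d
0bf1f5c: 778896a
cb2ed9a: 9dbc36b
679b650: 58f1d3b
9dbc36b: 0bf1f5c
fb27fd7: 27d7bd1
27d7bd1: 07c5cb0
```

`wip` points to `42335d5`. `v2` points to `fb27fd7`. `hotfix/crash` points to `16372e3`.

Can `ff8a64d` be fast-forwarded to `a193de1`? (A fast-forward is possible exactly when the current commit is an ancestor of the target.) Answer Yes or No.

No

A fast-forward from ff8a64d to a193de1 is possible iff ff8a64d is an ancestor of a193de1.
Ancestors of a193de1: {373f93c, a193de1, c019c0e}.
ff8a64d is not among them, so fast-forward is not possible.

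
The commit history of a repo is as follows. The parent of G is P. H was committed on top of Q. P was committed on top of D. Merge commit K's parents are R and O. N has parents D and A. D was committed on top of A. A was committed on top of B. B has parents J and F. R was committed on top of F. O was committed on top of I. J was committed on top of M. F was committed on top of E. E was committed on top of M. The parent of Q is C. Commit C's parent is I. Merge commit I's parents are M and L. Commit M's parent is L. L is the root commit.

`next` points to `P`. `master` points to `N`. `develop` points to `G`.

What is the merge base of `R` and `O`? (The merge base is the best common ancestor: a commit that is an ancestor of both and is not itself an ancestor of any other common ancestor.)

M

Ancestors of R: {E, F, L, M, R}.
Ancestors of O: {I, L, M, O}.
Common ancestors: {L, M}.
Among these, M is not an ancestor of any other common ancestor — it is the merge base.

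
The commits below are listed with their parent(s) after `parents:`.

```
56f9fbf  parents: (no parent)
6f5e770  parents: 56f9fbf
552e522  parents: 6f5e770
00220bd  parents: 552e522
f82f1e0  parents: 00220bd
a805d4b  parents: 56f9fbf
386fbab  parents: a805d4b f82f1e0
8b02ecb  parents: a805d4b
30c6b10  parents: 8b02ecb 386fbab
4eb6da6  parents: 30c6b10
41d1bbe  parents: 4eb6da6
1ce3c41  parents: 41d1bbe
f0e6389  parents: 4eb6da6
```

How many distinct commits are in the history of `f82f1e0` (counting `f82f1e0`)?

Walking parent pointers from f82f1e0: reachable set = {00220bd, 552e522, 56f9fbf, 6f5e770, f82f1e0}.
That is 5 commits.

5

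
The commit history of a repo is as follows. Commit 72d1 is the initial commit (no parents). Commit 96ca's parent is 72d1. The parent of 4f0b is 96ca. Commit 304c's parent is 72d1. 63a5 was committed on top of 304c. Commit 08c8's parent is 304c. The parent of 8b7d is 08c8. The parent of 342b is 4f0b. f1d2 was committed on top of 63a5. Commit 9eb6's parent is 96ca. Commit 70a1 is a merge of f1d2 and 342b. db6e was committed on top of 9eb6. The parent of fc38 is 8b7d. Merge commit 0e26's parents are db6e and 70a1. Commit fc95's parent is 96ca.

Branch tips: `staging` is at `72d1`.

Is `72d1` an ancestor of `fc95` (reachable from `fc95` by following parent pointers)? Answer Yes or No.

Ancestors of fc95 (commits reachable by following parents): {72d1, 96ca, fc95}.
72d1 is in that set, so it is an ancestor of fc95.

Yes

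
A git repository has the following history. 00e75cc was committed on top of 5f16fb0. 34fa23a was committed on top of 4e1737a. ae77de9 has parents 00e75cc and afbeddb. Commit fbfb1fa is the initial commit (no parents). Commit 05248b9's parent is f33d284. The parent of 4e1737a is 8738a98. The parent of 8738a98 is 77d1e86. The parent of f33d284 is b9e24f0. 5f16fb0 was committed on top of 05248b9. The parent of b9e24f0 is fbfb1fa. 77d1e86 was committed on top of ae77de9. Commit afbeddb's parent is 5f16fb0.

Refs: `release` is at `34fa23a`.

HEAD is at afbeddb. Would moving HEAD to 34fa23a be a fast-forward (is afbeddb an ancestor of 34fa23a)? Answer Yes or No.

Yes

A fast-forward from afbeddb to 34fa23a is possible iff afbeddb is an ancestor of 34fa23a.
Ancestors of 34fa23a: {00e75cc, 05248b9, 34fa23a, 4e1737a, 5f16fb0, 77d1e86, 8738a98, ae77de9, afbeddb, b9e24f0, f33d284, fbfb1fa}.
afbeddb is among them, so fast-forward is possible.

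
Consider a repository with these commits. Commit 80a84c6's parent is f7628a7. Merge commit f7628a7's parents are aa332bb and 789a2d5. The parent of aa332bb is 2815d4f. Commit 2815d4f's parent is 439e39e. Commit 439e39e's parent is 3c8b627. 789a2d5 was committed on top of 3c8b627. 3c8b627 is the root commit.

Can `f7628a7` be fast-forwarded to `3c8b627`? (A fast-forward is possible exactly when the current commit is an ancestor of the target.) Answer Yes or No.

A fast-forward from f7628a7 to 3c8b627 is possible iff f7628a7 is an ancestor of 3c8b627.
Ancestors of 3c8b627: {3c8b627}.
f7628a7 is not among them, so fast-forward is not possible.

No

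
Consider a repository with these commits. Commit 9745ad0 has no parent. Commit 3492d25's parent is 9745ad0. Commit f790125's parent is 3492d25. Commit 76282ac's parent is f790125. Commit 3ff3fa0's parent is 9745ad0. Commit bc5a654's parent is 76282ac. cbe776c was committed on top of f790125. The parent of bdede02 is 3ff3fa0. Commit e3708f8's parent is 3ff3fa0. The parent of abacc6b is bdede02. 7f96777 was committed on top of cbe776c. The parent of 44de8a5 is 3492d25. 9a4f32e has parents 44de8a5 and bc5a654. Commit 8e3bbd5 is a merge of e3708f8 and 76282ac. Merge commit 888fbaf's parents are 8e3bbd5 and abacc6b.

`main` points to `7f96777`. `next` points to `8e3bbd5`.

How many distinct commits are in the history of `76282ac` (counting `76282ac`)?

4

Walking parent pointers from 76282ac: reachable set = {3492d25, 76282ac, 9745ad0, f790125}.
That is 4 commits.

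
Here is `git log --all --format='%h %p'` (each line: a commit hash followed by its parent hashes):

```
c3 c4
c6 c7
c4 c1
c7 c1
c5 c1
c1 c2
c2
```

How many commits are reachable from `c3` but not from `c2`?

Reachable from c3: {c1, c2, c3, c4}.
Reachable from c2: {c2}.
In c3's history but not c2's: {c1, c3, c4} — 3 commits.

3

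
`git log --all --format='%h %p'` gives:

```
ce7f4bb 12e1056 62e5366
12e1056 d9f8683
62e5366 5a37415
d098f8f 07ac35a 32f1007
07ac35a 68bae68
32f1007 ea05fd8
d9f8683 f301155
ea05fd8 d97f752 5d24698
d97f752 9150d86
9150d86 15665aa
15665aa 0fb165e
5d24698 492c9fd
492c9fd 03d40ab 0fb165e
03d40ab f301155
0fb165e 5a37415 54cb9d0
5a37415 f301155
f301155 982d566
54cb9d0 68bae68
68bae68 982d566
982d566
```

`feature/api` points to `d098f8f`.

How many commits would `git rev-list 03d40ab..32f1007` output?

11

Reachable from 32f1007: {03d40ab, 0fb165e, 15665aa, 32f1007, 492c9fd, 54cb9d0, 5a37415, 5d24698, 68bae68, 9150d86, 982d566, d97f752, ea05fd8, f301155}.
Reachable from 03d40ab: {03d40ab, 982d566, f301155}.
In 32f1007's history but not 03d40ab's: {0fb165e, 15665aa, 32f1007, 492c9fd, 54cb9d0, 5a37415, 5d24698, 68bae68, 9150d86, d97f752, ea05fd8} — 11 commits.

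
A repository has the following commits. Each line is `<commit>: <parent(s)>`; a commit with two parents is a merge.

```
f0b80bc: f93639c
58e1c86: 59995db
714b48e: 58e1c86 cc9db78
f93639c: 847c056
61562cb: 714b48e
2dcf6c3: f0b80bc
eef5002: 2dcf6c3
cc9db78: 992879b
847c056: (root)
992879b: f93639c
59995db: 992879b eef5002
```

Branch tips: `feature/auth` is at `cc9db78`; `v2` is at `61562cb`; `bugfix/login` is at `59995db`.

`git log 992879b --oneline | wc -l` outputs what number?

Walking parent pointers from 992879b: reachable set = {847c056, 992879b, f93639c}.
That is 3 commits.

3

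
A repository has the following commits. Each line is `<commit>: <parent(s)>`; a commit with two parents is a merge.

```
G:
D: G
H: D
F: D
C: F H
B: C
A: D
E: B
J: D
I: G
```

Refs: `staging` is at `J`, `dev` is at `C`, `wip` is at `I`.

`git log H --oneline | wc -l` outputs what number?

3

Walking parent pointers from H: reachable set = {D, G, H}.
That is 3 commits.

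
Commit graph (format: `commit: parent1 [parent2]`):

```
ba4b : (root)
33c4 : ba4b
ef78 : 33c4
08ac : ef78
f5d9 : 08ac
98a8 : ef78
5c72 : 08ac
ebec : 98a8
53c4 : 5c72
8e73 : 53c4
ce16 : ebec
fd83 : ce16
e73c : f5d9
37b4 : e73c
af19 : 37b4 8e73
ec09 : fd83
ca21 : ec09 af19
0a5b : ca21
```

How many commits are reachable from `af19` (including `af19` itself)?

Walking parent pointers from af19: reachable set = {08ac, 33c4, 37b4, 53c4, 5c72, 8e73, af19, ba4b, e73c, ef78, f5d9}.
That is 11 commits.

11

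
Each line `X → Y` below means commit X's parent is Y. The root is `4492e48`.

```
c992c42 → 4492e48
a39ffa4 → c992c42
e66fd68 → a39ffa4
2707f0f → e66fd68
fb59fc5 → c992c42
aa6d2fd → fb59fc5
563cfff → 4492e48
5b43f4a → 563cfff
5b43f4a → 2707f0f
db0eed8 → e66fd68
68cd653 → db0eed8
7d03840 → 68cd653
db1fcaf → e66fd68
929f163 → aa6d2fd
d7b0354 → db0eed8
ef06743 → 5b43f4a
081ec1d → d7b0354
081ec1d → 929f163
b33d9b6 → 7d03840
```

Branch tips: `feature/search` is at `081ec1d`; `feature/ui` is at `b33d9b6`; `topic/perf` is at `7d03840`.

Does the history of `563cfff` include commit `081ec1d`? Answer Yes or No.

Ancestors of 563cfff: {4492e48, 563cfff}.
081ec1d is not in that set, so it is not an ancestor of 563cfff.

No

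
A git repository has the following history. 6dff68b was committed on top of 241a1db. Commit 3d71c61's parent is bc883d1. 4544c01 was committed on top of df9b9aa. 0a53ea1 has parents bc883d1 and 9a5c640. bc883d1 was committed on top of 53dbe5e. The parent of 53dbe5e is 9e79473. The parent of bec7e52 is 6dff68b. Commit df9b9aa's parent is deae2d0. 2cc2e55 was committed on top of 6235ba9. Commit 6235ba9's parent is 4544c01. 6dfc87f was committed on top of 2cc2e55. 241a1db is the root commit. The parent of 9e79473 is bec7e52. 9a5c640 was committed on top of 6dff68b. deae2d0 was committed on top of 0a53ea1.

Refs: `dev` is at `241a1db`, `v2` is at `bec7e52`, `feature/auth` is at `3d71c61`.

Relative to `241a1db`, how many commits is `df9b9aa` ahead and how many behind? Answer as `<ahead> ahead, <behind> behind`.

9 ahead, 0 behind

Reachable from df9b9aa: {0a53ea1, 241a1db, 53dbe5e, 6dff68b, 9a5c640, 9e79473, bc883d1, bec7e52, deae2d0, df9b9aa}.
Reachable from 241a1db: {241a1db}.
Only in df9b9aa's history (ahead): {0a53ea1, 53dbe5e, 6dff68b, 9a5c640, 9e79473, bc883d1, bec7e52, deae2d0, df9b9aa} — 9.
Only in 241a1db's history (behind): {} — 0.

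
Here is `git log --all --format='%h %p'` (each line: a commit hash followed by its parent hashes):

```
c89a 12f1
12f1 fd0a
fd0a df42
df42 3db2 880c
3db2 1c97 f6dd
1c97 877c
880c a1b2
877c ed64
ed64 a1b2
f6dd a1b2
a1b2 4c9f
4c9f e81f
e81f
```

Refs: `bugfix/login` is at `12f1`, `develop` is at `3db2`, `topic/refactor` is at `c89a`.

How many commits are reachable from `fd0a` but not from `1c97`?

Reachable from fd0a: {1c97, 3db2, 4c9f, 877c, 880c, a1b2, df42, e81f, ed64, f6dd, fd0a}.
Reachable from 1c97: {1c97, 4c9f, 877c, a1b2, e81f, ed64}.
In fd0a's history but not 1c97's: {3db2, 880c, df42, f6dd, fd0a} — 5 commits.

5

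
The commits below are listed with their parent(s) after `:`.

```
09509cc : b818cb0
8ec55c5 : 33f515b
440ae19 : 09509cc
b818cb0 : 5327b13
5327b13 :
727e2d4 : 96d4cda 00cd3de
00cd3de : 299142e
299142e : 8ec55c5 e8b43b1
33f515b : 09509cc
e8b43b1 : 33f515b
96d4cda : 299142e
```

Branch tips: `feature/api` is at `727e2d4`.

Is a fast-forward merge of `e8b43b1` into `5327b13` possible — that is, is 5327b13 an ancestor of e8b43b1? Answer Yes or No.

Yes

A fast-forward from 5327b13 to e8b43b1 is possible iff 5327b13 is an ancestor of e8b43b1.
Ancestors of e8b43b1: {09509cc, 33f515b, 5327b13, b818cb0, e8b43b1}.
5327b13 is among them, so fast-forward is possible.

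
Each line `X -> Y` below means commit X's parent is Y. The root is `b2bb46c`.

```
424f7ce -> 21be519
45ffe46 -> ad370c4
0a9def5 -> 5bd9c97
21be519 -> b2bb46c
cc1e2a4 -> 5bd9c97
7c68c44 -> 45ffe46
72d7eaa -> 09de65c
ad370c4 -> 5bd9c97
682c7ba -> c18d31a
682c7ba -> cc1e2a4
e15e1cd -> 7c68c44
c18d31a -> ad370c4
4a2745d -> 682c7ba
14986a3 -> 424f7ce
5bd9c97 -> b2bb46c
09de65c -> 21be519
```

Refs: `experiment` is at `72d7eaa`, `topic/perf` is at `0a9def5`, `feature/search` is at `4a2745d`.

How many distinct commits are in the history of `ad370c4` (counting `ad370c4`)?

Walking parent pointers from ad370c4: reachable set = {5bd9c97, ad370c4, b2bb46c}.
That is 3 commits.

3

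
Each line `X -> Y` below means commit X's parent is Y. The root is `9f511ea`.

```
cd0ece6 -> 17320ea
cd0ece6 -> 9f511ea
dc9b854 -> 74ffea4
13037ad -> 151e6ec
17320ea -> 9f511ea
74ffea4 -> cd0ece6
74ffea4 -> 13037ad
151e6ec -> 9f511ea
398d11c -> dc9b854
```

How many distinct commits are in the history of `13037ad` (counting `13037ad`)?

3

Walking parent pointers from 13037ad: reachable set = {13037ad, 151e6ec, 9f511ea}.
That is 3 commits.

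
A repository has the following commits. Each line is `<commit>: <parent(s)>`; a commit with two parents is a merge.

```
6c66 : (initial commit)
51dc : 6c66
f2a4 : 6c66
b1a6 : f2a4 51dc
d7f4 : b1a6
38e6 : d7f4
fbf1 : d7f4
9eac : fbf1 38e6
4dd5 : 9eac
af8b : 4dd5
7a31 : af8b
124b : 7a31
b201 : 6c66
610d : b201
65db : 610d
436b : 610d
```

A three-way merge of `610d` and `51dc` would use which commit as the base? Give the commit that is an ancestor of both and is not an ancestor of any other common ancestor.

Ancestors of 610d: {610d, 6c66, b201}.
Ancestors of 51dc: {51dc, 6c66}.
Common ancestors: {6c66}.
The only common ancestor is 6c66, so it is the merge base.

6c66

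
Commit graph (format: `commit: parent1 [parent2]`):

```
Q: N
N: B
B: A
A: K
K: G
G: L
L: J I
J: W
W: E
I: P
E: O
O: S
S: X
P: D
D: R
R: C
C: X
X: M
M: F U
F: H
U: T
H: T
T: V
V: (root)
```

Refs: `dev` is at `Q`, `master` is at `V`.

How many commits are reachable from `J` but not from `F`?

8

Reachable from J: {E, F, H, J, M, O, S, T, U, V, W, X}.
Reachable from F: {F, H, T, V}.
In J's history but not F's: {E, J, M, O, S, U, W, X} — 8 commits.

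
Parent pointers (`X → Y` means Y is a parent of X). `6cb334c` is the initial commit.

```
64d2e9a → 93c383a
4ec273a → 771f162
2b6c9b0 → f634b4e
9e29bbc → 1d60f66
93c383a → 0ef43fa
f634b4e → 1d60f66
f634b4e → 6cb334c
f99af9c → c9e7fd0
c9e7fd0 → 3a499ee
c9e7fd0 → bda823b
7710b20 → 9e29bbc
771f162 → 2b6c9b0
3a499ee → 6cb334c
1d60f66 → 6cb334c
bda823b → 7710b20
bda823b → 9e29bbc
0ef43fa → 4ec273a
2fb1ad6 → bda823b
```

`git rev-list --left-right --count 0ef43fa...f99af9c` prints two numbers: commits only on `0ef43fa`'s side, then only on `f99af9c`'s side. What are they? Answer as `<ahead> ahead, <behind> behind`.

5 ahead, 6 behind

Reachable from 0ef43fa: {0ef43fa, 1d60f66, 2b6c9b0, 4ec273a, 6cb334c, 771f162, f634b4e}.
Reachable from f99af9c: {1d60f66, 3a499ee, 6cb334c, 7710b20, 9e29bbc, bda823b, c9e7fd0, f99af9c}.
Only in 0ef43fa's history (ahead): {0ef43fa, 2b6c9b0, 4ec273a, 771f162, f634b4e} — 5.
Only in f99af9c's history (behind): {3a499ee, 7710b20, 9e29bbc, bda823b, c9e7fd0, f99af9c} — 6.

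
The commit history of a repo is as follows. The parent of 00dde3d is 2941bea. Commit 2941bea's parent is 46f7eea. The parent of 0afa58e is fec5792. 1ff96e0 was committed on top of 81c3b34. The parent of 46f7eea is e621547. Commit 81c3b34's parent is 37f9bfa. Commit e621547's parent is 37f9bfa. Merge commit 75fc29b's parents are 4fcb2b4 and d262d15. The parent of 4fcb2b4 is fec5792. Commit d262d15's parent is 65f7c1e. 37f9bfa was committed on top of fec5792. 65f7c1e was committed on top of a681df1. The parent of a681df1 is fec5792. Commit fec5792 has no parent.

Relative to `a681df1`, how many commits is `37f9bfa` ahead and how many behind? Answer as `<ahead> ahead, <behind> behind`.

Reachable from 37f9bfa: {37f9bfa, fec5792}.
Reachable from a681df1: {a681df1, fec5792}.
Only in 37f9bfa's history (ahead): {37f9bfa} — 1.
Only in a681df1's history (behind): {a681df1} — 1.

1 ahead, 1 behind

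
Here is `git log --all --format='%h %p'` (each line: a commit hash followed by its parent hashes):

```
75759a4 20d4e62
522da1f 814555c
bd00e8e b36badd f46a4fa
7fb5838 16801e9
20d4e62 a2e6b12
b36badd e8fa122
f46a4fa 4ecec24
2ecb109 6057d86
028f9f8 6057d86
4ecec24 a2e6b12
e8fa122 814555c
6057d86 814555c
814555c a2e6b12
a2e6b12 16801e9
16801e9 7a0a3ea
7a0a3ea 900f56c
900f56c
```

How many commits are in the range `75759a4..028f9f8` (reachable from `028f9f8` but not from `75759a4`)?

Reachable from 028f9f8: {028f9f8, 16801e9, 6057d86, 7a0a3ea, 814555c, 900f56c, a2e6b12}.
Reachable from 75759a4: {16801e9, 20d4e62, 75759a4, 7a0a3ea, 900f56c, a2e6b12}.
In 028f9f8's history but not 75759a4's: {028f9f8, 6057d86, 814555c} — 3 commits.

3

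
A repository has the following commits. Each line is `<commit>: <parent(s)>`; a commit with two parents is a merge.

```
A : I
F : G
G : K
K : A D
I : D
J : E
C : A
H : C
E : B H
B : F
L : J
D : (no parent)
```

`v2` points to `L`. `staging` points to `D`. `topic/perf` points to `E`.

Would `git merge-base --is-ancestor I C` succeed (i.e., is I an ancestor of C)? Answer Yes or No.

Yes

Ancestors of C (commits reachable by following parents): {A, C, D, I}.
I is in that set, so it is an ancestor of C.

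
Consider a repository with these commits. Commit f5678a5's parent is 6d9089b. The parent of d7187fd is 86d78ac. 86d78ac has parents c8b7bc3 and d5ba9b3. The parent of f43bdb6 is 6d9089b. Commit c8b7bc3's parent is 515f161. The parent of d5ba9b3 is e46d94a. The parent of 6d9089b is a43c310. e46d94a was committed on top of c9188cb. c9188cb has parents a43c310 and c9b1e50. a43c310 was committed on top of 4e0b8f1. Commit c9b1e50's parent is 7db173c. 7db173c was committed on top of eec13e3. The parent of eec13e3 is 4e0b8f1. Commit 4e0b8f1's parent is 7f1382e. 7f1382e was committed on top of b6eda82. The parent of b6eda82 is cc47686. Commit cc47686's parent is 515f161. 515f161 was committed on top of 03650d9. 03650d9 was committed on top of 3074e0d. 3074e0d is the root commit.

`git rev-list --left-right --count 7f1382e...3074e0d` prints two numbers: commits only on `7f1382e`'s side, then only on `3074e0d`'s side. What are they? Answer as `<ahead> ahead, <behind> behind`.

Reachable from 7f1382e: {03650d9, 3074e0d, 515f161, 7f1382e, b6eda82, cc47686}.
Reachable from 3074e0d: {3074e0d}.
Only in 7f1382e's history (ahead): {03650d9, 515f161, 7f1382e, b6eda82, cc47686} — 5.
Only in 3074e0d's history (behind): {} — 0.

5 ahead, 0 behind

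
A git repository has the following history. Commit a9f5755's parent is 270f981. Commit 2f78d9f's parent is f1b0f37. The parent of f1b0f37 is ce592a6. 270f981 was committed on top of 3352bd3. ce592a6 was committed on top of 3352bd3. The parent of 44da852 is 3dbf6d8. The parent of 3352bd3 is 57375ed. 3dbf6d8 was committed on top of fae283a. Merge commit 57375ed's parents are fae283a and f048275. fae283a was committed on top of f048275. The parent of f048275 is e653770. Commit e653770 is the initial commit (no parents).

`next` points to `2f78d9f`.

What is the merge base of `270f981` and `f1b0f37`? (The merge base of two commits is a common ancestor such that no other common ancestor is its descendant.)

3352bd3

Ancestors of 270f981: {270f981, 3352bd3, 57375ed, e653770, f048275, fae283a}.
Ancestors of f1b0f37: {3352bd3, 57375ed, ce592a6, e653770, f048275, f1b0f37, fae283a}.
Common ancestors: {3352bd3, 57375ed, e653770, f048275, fae283a}.
Among these, 3352bd3 is not an ancestor of any other common ancestor — it is the merge base.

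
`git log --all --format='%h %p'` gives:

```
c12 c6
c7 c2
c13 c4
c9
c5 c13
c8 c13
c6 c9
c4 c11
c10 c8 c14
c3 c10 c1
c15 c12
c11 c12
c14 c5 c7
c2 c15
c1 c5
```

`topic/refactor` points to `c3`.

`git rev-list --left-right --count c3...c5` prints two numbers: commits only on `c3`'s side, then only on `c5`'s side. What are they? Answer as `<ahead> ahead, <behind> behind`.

Reachable from c3: {c1, c10, c11, c12, c13, c14, c15, c2, c3, c4, c5, c6, c7, c8, c9}.
Reachable from c5: {c11, c12, c13, c4, c5, c6, c9}.
Only in c3's history (ahead): {c1, c10, c14, c15, c2, c3, c7, c8} — 8.
Only in c5's history (behind): {} — 0.

8 ahead, 0 behind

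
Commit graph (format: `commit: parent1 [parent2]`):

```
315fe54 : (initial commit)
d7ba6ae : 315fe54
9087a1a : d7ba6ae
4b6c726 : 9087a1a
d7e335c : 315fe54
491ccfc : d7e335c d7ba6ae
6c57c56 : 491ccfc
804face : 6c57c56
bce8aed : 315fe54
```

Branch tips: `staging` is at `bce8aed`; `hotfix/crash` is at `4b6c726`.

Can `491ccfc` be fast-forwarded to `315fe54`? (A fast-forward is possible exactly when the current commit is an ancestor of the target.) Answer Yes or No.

A fast-forward from 491ccfc to 315fe54 is possible iff 491ccfc is an ancestor of 315fe54.
Ancestors of 315fe54: {315fe54}.
491ccfc is not among them, so fast-forward is not possible.

No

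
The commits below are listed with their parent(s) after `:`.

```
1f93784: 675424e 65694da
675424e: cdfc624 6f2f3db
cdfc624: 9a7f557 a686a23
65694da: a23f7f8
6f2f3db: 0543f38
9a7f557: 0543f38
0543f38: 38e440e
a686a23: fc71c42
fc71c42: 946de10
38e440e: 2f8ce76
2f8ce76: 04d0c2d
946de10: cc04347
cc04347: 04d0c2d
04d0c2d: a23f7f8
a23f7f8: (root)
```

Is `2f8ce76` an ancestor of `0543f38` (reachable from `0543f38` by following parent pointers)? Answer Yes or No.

Ancestors of 0543f38 (commits reachable by following parents): {04d0c2d, 0543f38, 2f8ce76, 38e440e, a23f7f8}.
2f8ce76 is in that set, so it is an ancestor of 0543f38.

Yes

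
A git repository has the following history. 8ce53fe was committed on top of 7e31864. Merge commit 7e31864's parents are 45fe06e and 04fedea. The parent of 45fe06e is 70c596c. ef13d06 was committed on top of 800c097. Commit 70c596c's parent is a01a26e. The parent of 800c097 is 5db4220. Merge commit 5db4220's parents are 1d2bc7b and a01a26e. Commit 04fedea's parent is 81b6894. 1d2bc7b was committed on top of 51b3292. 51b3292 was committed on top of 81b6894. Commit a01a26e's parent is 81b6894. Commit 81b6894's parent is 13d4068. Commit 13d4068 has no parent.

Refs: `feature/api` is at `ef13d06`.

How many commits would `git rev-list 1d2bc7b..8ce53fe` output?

6

Reachable from 8ce53fe: {04fedea, 13d4068, 45fe06e, 70c596c, 7e31864, 81b6894, 8ce53fe, a01a26e}.
Reachable from 1d2bc7b: {13d4068, 1d2bc7b, 51b3292, 81b6894}.
In 8ce53fe's history but not 1d2bc7b's: {04fedea, 45fe06e, 70c596c, 7e31864, 8ce53fe, a01a26e} — 6 commits.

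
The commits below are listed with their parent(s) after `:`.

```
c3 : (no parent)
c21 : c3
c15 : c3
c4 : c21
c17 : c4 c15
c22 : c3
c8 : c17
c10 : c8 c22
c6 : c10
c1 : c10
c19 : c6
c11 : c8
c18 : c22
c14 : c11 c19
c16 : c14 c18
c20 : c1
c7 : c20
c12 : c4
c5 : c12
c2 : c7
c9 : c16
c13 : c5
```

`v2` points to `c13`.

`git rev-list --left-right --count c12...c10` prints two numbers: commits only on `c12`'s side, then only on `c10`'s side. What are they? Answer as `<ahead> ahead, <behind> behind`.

Reachable from c12: {c12, c21, c3, c4}.
Reachable from c10: {c10, c15, c17, c21, c22, c3, c4, c8}.
Only in c12's history (ahead): {c12} — 1.
Only in c10's history (behind): {c10, c15, c17, c22, c8} — 5.

1 ahead, 5 behind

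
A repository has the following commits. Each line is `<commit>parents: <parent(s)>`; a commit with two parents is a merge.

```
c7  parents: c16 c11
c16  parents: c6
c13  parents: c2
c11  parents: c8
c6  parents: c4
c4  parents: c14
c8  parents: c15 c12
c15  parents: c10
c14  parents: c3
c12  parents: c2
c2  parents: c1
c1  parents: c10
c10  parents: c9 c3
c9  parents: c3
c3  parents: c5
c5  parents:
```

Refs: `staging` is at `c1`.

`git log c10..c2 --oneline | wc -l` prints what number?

Reachable from c2: {c1, c10, c2, c3, c5, c9}.
Reachable from c10: {c10, c3, c5, c9}.
In c2's history but not c10's: {c1, c2} — 2 commits.

2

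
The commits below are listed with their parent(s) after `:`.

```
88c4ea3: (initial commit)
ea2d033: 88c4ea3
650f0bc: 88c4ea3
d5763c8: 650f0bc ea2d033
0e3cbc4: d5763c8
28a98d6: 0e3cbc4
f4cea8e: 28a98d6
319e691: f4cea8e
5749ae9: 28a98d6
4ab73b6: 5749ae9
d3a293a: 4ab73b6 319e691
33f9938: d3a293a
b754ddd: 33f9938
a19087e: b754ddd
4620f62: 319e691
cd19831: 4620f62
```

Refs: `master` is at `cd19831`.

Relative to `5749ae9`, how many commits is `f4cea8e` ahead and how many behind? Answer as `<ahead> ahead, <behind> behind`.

1 ahead, 1 behind

Reachable from f4cea8e: {0e3cbc4, 28a98d6, 650f0bc, 88c4ea3, d5763c8, ea2d033, f4cea8e}.
Reachable from 5749ae9: {0e3cbc4, 28a98d6, 5749ae9, 650f0bc, 88c4ea3, d5763c8, ea2d033}.
Only in f4cea8e's history (ahead): {f4cea8e} — 1.
Only in 5749ae9's history (behind): {5749ae9} — 1.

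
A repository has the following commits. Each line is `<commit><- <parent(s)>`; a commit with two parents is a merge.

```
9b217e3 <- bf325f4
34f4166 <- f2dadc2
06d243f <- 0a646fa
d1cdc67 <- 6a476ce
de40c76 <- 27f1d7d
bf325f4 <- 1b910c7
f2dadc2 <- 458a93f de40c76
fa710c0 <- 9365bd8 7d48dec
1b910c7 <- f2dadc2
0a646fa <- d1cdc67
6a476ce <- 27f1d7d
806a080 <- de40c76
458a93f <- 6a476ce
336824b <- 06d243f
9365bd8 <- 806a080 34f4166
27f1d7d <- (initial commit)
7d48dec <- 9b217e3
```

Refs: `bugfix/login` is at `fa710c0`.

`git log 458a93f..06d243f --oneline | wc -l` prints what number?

Reachable from 06d243f: {06d243f, 0a646fa, 27f1d7d, 6a476ce, d1cdc67}.
Reachable from 458a93f: {27f1d7d, 458a93f, 6a476ce}.
In 06d243f's history but not 458a93f's: {06d243f, 0a646fa, d1cdc67} — 3 commits.

3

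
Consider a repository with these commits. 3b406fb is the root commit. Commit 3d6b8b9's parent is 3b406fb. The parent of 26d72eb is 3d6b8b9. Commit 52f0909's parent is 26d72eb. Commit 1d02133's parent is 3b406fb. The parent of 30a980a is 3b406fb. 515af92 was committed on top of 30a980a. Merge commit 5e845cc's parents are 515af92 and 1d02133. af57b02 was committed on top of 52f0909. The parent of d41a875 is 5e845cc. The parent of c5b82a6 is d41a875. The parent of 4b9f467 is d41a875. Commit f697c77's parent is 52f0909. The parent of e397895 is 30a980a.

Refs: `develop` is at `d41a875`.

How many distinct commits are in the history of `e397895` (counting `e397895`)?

Walking parent pointers from e397895: reachable set = {30a980a, 3b406fb, e397895}.
That is 3 commits.

3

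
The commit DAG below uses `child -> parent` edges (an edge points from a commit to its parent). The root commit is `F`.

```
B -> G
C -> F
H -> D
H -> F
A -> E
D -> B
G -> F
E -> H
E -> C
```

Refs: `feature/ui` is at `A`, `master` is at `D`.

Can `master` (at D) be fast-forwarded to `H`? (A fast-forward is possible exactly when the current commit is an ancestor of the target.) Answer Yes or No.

A fast-forward from D to H is possible iff D is an ancestor of H.
Ancestors of H: {B, D, F, G, H}.
D is among them, so fast-forward is possible.

Yes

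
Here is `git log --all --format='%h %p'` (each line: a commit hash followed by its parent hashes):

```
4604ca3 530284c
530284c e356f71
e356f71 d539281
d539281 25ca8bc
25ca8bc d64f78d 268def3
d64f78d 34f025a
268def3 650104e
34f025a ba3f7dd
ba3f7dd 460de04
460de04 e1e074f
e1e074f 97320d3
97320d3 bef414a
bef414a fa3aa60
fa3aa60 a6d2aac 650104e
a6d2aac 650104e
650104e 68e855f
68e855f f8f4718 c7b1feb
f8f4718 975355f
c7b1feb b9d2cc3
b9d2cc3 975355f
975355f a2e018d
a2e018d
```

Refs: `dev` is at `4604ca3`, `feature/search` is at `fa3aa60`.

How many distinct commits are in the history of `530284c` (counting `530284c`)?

Walking parent pointers from 530284c: reachable set = {25ca8bc, 268def3, 34f025a, 460de04, 530284c, 650104e, 68e855f, 97320d3, 975355f, a2e018d, a6d2aac, b9d2cc3, ba3f7dd, bef414a, c7b1feb, d539281, d64f78d, e1e074f, e356f71, f8f4718, fa3aa60}.
That is 21 commits.

21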